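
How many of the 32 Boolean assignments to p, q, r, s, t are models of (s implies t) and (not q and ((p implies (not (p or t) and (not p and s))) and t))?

Initial set: {((s implies t) and (not q and ((p implies (not (p or t) and (not p and s))) and t)))}.
((s implies t) and (not q and ((p implies (not (p or t) and (not p and s))) and t))): α-rule — add (s implies t), (not q and ((p implies (not (p or t) and (not p and s))) and t)).
(not q and ((p implies (not (p or t) and (not p and s))) and t)): α-rule — add not q, ((p implies (not (p or t) and (not p and s))) and t).
((p implies (not (p or t) and (not p and s))) and t): α-rule — add (p implies (not (p or t) and (not p and s))), t.
(s implies t): β-rule — branch into not s  //  t.
  branch 1 (add not s):
    (p implies (not (p or t) and (not p and s))): β-rule — branch into not p  //  (not (p or t) and (not p and s)).
      branch 1.1 (add not p):
        ○ open, literals {p=false, q=false, s=false, t=true}.
      branch 1.2 (add (not (p or t) and (not p and s))):
        (not (p or t) and (not p and s)): α-rule — add not (p or t), (not p and s).
        not (p or t): α-rule — add not p, not t.
        × closes — contains both t and not t.
  branch 2 (add t):
    (p implies (not (p or t) and (not p and s))): β-rule — branch into not p  //  (not (p or t) and (not p and s)).
      branch 2.1 (add not p):
        ○ open, literals {p=false, q=false, t=true}.
      branch 2.2 (add (not (p or t) and (not p and s))):
        (not (p or t) and (not p and s)): α-rule — add not (p or t), (not p and s).
        not (p or t): α-rule — add not p, not t.
        × closes — contains both t and not t.
2 branches closed, 2 open.
Each open branch fixes some atoms; the unmentioned ones are free. Counting distinct full assignments: branch {p=false, q=false, s=false, t=true} (r) contributes 2 new; branch {p=false, q=false, t=true} (r, s) contributes 2 new. Total: 4.

4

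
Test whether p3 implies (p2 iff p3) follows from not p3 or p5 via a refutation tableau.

No

Initial set: {(not p3 or p5); not (p3 implies (p2 iff p3))}.
not (p3 implies (p2 iff p3)): α-rule — add p3, not (p2 iff p3).
(not p3 or p5): β-rule — branch into not p3  //  p5.
  branch 1 (add not p3):
    × closes — contains both p3 and not p3.
  branch 2 (add p5):
    not (p2 iff p3): β-rule — branch into p2, not p3  //  not p2, p3.
      branch 2.1 (add p2, not p3):
        × closes — contains both p3 and not p3.
      branch 2.2 (add not p2, p3):
        ○ open, literals {p2=false, p3=true, p5=true}.
2 branches closed, 1 open.
An open branch gives a countermodel: p2=false, p3=true, p5=true (unmentioned atoms arbitrary); the premises hold there but the conclusion fails.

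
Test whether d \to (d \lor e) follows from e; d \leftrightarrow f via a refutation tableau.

Yes

Initial set: {e; (d \leftrightarrow f); \lnot (d \to (d \lor e))}.
\lnot (d \to (d \lor e)): α-rule — add d, \lnot (d \lor e).
\lnot (d \lor e): α-rule — add \lnot d, \lnot e.
× closes — contains both d and \lnot d.
All 1 branch closes.
Every branch closed, so the premises entail the conclusion.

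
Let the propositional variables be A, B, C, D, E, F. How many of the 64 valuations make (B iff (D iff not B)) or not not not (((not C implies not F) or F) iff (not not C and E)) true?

56

Initial set: {((B iff (D iff not B)) or not not not (((not C implies not F) or F) iff (not not C and E)))}.
((B iff (D iff not B)) or not not not (((not C implies not F) or F) iff (not not C and E))): β-rule — branch into (B iff (D iff not B))  //  not not not (((not C implies not F) or F) iff (not not C and E)).
  branch 1 (add (B iff (D iff not B))):
    (B iff (D iff not B)): β-rule — branch into B, (D iff not B)  //  not B, not (D iff not B).
      branch 1.1 (add B, (D iff not B)):
        (D iff not B): β-rule — branch into D, not B  //  not D, not not B.
          branch 1.1.1 (add D, not B):
            × closes — contains both B and not B.
          branch 1.1.2 (add not D, not not B):
            ○ open, literals {B=true, D=false}.
      branch 1.2 (add not B, not (D iff not B)):
        not (D iff not B): β-rule — branch into D, not not B  //  not D, not B.
          branch 1.2.1 (add D, not not B):
            × closes — contains both B and not B.
          branch 1.2.2 (add not D, not B):
            ○ open, literals {B=false, D=false}.
  branch 2 (add not not not (((not C implies not F) or F) iff (not not C and E))):
    not not not (((not C implies not F) or F) iff (not not C and E)): drop double negation, giving not (((not C implies not F) or F) iff (not not C and E)).
    not (((not C implies not F) or F) iff (not not C and E)): β-rule — branch into ((not C implies not F) or F), not (not not C and E)  //  not ((not C implies not F) or F), (not not C and E).
      branch 2.1 (add ((not C implies not F) or F), not (not not C and E)):
        ((not C implies not F) or F): β-rule — branch into (not C implies not F)  //  F.
          branch 2.1.1 (add (not C implies not F)):
            not (not not C and E): β-rule — branch into not not not C  //  not E.
              branch 2.1.1.1 (add not not not C):
                not not not C: drop double negation, giving not C.
                (not C implies not F): β-rule — branch into not not C  //  not F.
                  branch 2.1.1.1.1 (add not not C):
                    × closes — contains both C and not C.
                  branch 2.1.1.1.2 (add not F):
                    ○ open, literals {C=false, F=false}.
              branch 2.1.1.2 (add not E):
                (not C implies not F): β-rule — branch into not not C  //  not F.
                  branch 2.1.1.2.1 (add not not C):
                    ○ open, literals {C=true, E=false}.
                  branch 2.1.1.2.2 (add not F):
                    ○ open, literals {E=false, F=false}.
          branch 2.1.2 (add F):
            not (not not C and E): β-rule — branch into not not not C  //  not E.
              branch 2.1.2.1 (add not not not C):
                not not not C: drop double negation, giving not C.
                ○ open, literals {C=false, F=true}.
              branch 2.1.2.2 (add not E):
                ○ open, literals {E=false, F=true}.
      branch 2.2 (add not ((not C implies not F) or F), (not not C and E)):
        not ((not C implies not F) or F): α-rule — add not (not C implies not F), not F.
        (not not C and E): α-rule — add not not C, E.
        not (not C implies not F): α-rule — add not C, not not F.
        × closes — contains both F and not F.
4 branches closed, 7 open.
Each open branch fixes some atoms; the unmentioned ones are free. Counting distinct full assignments: branch {B=true, D=false} (A, C, E, F) contributes 16 new; branch {B=false, D=false} (A, C, E, F) contributes 16 new; branch {C=false, F=false} (A, B, D, E) contributes 8 new; branch {C=true, E=false} (A, B, D, F) contributes 8 new; branch {E=false, F=false} (A, B, C, D) contributes 0 new; branch {C=false, F=true} (A, B, D, E) contributes 8 new; branch {E=false, F=true} (A, B, C, D) contributes 0 new. Total: 56.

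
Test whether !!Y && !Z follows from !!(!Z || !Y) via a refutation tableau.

Initial set: {!!(!Z || !Y); !(!!Y && !Z)}.
!!(!Z || !Y): drop double negation, giving (!Z || !Y).
!(!!Y && !Z): β-rule — branch into !!!Y  //  !!Z.
  branch 1 (add !!!Y):
    !!!Y: drop double negation, giving !Y.
    (!Z || !Y): β-rule — branch into !Z  //  !Y.
      branch 1.1 (add !Z):
        ○ open, literals {Y=F, Z=F}.
      branch 1.2 (add !Y):
        ○ open, literals {Y=F}.
  branch 2 (add !!Z):
    (!Z || !Y): β-rule — branch into !Z  //  !Y.
      branch 2.1 (add !Z):
        × closes — contains both Z and !Z.
      branch 2.2 (add !Y):
        ○ open, literals {Y=F, Z=T}.
1 branch closed, 3 open.
An open branch gives a countermodel: Y=F, Z=F (unmentioned atoms arbitrary); the premises hold there but the conclusion fails.

No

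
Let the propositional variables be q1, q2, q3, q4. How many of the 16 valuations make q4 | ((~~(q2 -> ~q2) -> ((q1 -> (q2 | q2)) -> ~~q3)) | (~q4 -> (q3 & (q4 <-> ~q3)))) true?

15

Initial set: {(q4 | ((~~(q2 -> ~q2) -> ((q1 -> (q2 | q2)) -> ~~q3)) | (~q4 -> (q3 & (q4 <-> ~q3)))))}.
(q4 | ((~~(q2 -> ~q2) -> ((q1 -> (q2 | q2)) -> ~~q3)) | (~q4 -> (q3 & (q4 <-> ~q3))))): β-rule — branch into q4  //  ((~~(q2 -> ~q2) -> ((q1 -> (q2 | q2)) -> ~~q3)) | (~q4 -> (q3 & (q4 <-> ~q3)))).
  branch 1 (add q4):
    ○ open, literals {q4=true}.
  branch 2 (add ((~~(q2 -> ~q2) -> ((q1 -> (q2 | q2)) -> ~~q3)) | (~q4 -> (q3 & (q4 <-> ~q3))))):
    ((~~(q2 -> ~q2) -> ((q1 -> (q2 | q2)) -> ~~q3)) | (~q4 -> (q3 & (q4 <-> ~q3)))): β-rule — branch into (~~(q2 -> ~q2) -> ((q1 -> (q2 | q2)) -> ~~q3))  //  (~q4 -> (q3 & (q4 <-> ~q3))).
      branch 2.1 (add (~~(q2 -> ~q2) -> ((q1 -> (q2 | q2)) -> ~~q3))):
        (~~(q2 -> ~q2) -> ((q1 -> (q2 | q2)) -> ~~q3)): β-rule — branch into ~~~(q2 -> ~q2)  //  ((q1 -> (q2 | q2)) -> ~~q3).
          branch 2.1.1 (add ~~~(q2 -> ~q2)):
            ~~~(q2 -> ~q2): drop double negation, giving ~(q2 -> ~q2).
            ~(q2 -> ~q2): α-rule — add q2, ~~q2.
            ○ open, literals {q2=true}.
          branch 2.1.2 (add ((q1 -> (q2 | q2)) -> ~~q3)):
            ((q1 -> (q2 | q2)) -> ~~q3): β-rule — branch into ~(q1 -> (q2 | q2))  //  ~~q3.
              branch 2.1.2.1 (add ~(q1 -> (q2 | q2))):
                ~(q1 -> (q2 | q2)): α-rule — add q1, ~(q2 | q2).
                ~(q2 | q2): α-rule — add ~q2, ~q2.
                ○ open, literals {q1=true, q2=false}.
              branch 2.1.2.2 (add ~~q3):
                ~~q3: drop double negation, giving q3.
                ○ open, literals {q3=true}.
      branch 2.2 (add (~q4 -> (q3 & (q4 <-> ~q3)))):
        (~q4 -> (q3 & (q4 <-> ~q3))): β-rule — branch into ~~q4  //  (q3 & (q4 <-> ~q3)).
          branch 2.2.1 (add ~~q4):
            ○ open, literals {q4=true}.
          branch 2.2.2 (add (q3 & (q4 <-> ~q3))):
            (q3 & (q4 <-> ~q3)): α-rule — add q3, (q4 <-> ~q3).
            (q4 <-> ~q3): β-rule — branch into q4, ~q3  //  ~q4, ~~q3.
              branch 2.2.2.1 (add q4, ~q3):
                × closes — contains both q3 and ~q3.
              branch 2.2.2.2 (add ~q4, ~~q3):
                ○ open, literals {q3=true, q4=false}.
1 branch closed, 6 open.
Each open branch fixes some atoms; the unmentioned ones are free. Counting distinct full assignments: branch {q4=true} (q1, q2, q3) contributes 8 new; branch {q2=true} (q1, q3, q4) contributes 4 new; branch {q1=true, q2=false} (q3, q4) contributes 2 new; branch {q3=true} (q1, q2, q4) contributes 1 new; branch {q4=true} (q1, q2, q3) contributes 0 new; branch {q3=true, q4=false} (q1, q2) contributes 0 new. Total: 15.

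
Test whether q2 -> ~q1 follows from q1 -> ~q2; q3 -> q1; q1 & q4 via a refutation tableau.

Initial set: {(q1 -> ~q2); (q3 -> q1); (q1 & q4); ~(q2 -> ~q1)}.
(q1 & q4): α-rule — add q1, q4.
~(q2 -> ~q1): α-rule — add q2, ~~q1.
(q1 -> ~q2): β-rule — branch into ~q1  //  ~q2.
  branch 1 (add ~q1):
    × closes — contains both q1 and ~q1.
  branch 2 (add ~q2):
    × closes — contains both q2 and ~q2.
All 2 branches close.
Every branch closed, so the premises entail the conclusion.

Yes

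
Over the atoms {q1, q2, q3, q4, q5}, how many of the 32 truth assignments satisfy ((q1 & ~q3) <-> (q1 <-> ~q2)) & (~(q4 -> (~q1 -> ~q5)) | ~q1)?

8

Initial set: {(((q1 & ~q3) <-> (q1 <-> ~q2)) & (~(q4 -> (~q1 -> ~q5)) | ~q1))}.
(((q1 & ~q3) <-> (q1 <-> ~q2)) & (~(q4 -> (~q1 -> ~q5)) | ~q1)): α-rule — add ((q1 & ~q3) <-> (q1 <-> ~q2)), (~(q4 -> (~q1 -> ~q5)) | ~q1).
((q1 & ~q3) <-> (q1 <-> ~q2)): β-rule — branch into (q1 & ~q3), (q1 <-> ~q2)  //  ~(q1 & ~q3), ~(q1 <-> ~q2).
  branch 1 (add (q1 & ~q3), (q1 <-> ~q2)):
    (q1 & ~q3): α-rule — add q1, ~q3.
    (~(q4 -> (~q1 -> ~q5)) | ~q1): β-rule — branch into ~(q4 -> (~q1 -> ~q5))  //  ~q1.
      branch 1.1 (add ~(q4 -> (~q1 -> ~q5))):
        ~(q4 -> (~q1 -> ~q5)): α-rule — add q4, ~(~q1 -> ~q5).
        ~(~q1 -> ~q5): α-rule — add ~q1, ~~q5.
        × closes — contains both q1 and ~q1.
      branch 1.2 (add ~q1):
        × closes — contains both q1 and ~q1.
  branch 2 (add ~(q1 & ~q3), ~(q1 <-> ~q2)):
    (~(q4 -> (~q1 -> ~q5)) | ~q1): β-rule — branch into ~(q4 -> (~q1 -> ~q5))  //  ~q1.
      branch 2.1 (add ~(q4 -> (~q1 -> ~q5))):
        ~(q4 -> (~q1 -> ~q5)): α-rule — add q4, ~(~q1 -> ~q5).
        ~(~q1 -> ~q5): α-rule — add ~q1, ~~q5.
        ~(q1 & ~q3): β-rule — branch into ~q1  //  ~~q3.
          branch 2.1.1 (add ~q1):
            ~(q1 <-> ~q2): β-rule — branch into q1, ~~q2  //  ~q1, ~q2.
              branch 2.1.1.1 (add q1, ~~q2):
                × closes — contains both q1 and ~q1.
              branch 2.1.1.2 (add ~q1, ~q2):
                ○ open, literals {q1=F, q2=F, q4=T, q5=T}.
          branch 2.1.2 (add ~~q3):
            ~(q1 <-> ~q2): β-rule — branch into q1, ~~q2  //  ~q1, ~q2.
              branch 2.1.2.1 (add q1, ~~q2):
                × closes — contains both q1 and ~q1.
              branch 2.1.2.2 (add ~q1, ~q2):
                ○ open, literals {q1=F, q2=F, q3=T, q4=T, q5=T}.
      branch 2.2 (add ~q1):
        ~(q1 & ~q3): β-rule — branch into ~q1  //  ~~q3.
          branch 2.2.1 (add ~q1):
            ~(q1 <-> ~q2): β-rule — branch into q1, ~~q2  //  ~q1, ~q2.
              branch 2.2.1.1 (add q1, ~~q2):
                × closes — contains both q1 and ~q1.
              branch 2.2.1.2 (add ~q1, ~q2):
                ○ open, literals {q1=F, q2=F}.
          branch 2.2.2 (add ~~q3):
            ~(q1 <-> ~q2): β-rule — branch into q1, ~~q2  //  ~q1, ~q2.
              branch 2.2.2.1 (add q1, ~~q2):
                × closes — contains both q1 and ~q1.
              branch 2.2.2.2 (add ~q1, ~q2):
                ○ open, literals {q1=F, q2=F, q3=T}.
6 branches closed, 4 open.
Each open branch fixes some atoms; the unmentioned ones are free. Counting distinct full assignments: branch {q1=F, q2=F, q4=T, q5=T} (q3) contributes 2 new; branch {q1=F, q2=F, q3=T, q4=T, q5=T} (none free) contributes 0 new; branch {q1=F, q2=F} (q3, q4, q5) contributes 6 new; branch {q1=F, q2=F, q3=T} (q4, q5) contributes 0 new. Total: 8.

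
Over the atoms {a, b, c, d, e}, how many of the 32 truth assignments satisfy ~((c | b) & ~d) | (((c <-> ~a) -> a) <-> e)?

Initial set: {(~((c | b) & ~d) | (((c <-> ~a) -> a) <-> e))}.
(~((c | b) & ~d) | (((c <-> ~a) -> a) <-> e)): β-rule — branch into ~((c | b) & ~d)  //  (((c <-> ~a) -> a) <-> e).
  branch 1 (add ~((c | b) & ~d)):
    ~((c | b) & ~d): β-rule — branch into ~(c | b)  //  ~~d.
      branch 1.1 (add ~(c | b)):
        ~(c | b): α-rule — add ~c, ~b.
        ○ open, literals {b=0, c=0}.
      branch 1.2 (add ~~d):
        ○ open, literals {d=1}.
  branch 2 (add (((c <-> ~a) -> a) <-> e)):
    (((c <-> ~a) -> a) <-> e): β-rule — branch into ((c <-> ~a) -> a), e  //  ~((c <-> ~a) -> a), ~e.
      branch 2.1 (add ((c <-> ~a) -> a), e):
        ((c <-> ~a) -> a): β-rule — branch into ~(c <-> ~a)  //  a.
          branch 2.1.1 (add ~(c <-> ~a)):
            ~(c <-> ~a): β-rule — branch into c, ~~a  //  ~c, ~a.
              branch 2.1.1.1 (add c, ~~a):
                ○ open, literals {a=1, c=1, e=1}.
              branch 2.1.1.2 (add ~c, ~a):
                ○ open, literals {a=0, c=0, e=1}.
          branch 2.1.2 (add a):
            ○ open, literals {a=1, e=1}.
      branch 2.2 (add ~((c <-> ~a) -> a), ~e):
        ~((c <-> ~a) -> a): α-rule — add (c <-> ~a), ~a.
        (c <-> ~a): β-rule — branch into c, ~a  //  ~c, ~~a.
          branch 2.2.1 (add c, ~a):
            ○ open, literals {a=0, c=1, e=0}.
          branch 2.2.2 (add ~c, ~~a):
            × closes — contains both a and ~a.
1 branch closed, 6 open.
Each open branch fixes some atoms; the unmentioned ones are free. Counting distinct full assignments: branch {b=0, c=0} (a, d, e) contributes 8 new; branch {d=1} (a, b, c, e) contributes 12 new; branch {a=1, c=1, e=1} (b, d) contributes 2 new; branch {a=0, c=0, e=1} (b, d) contributes 1 new; branch {a=1, e=1} (b, c, d) contributes 1 new; branch {a=0, c=1, e=0} (b, d) contributes 2 new. Total: 26.

26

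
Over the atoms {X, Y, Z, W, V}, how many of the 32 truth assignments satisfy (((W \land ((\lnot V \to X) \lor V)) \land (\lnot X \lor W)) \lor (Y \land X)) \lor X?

20

Initial set: {((((W \land ((\lnot V \to X) \lor V)) \land (\lnot X \lor W)) \lor (Y \land X)) \lor X)}.
((((W \land ((\lnot V \to X) \lor V)) \land (\lnot X \lor W)) \lor (Y \land X)) \lor X): β-rule — branch into (((W \land ((\lnot V \to X) \lor V)) \land (\lnot X \lor W)) \lor (Y \land X))  //  X.
  branch 1 (add (((W \land ((\lnot V \to X) \lor V)) \land (\lnot X \lor W)) \lor (Y \land X))):
    (((W \land ((\lnot V \to X) \lor V)) \land (\lnot X \lor W)) \lor (Y \land X)): β-rule — branch into ((W \land ((\lnot V \to X) \lor V)) \land (\lnot X \lor W))  //  (Y \land X).
      branch 1.1 (add ((W \land ((\lnot V \to X) \lor V)) \land (\lnot X \lor W))):
        ((W \land ((\lnot V \to X) \lor V)) \land (\lnot X \lor W)): α-rule — add (W \land ((\lnot V \to X) \lor V)), (\lnot X \lor W).
        (W \land ((\lnot V \to X) \lor V)): α-rule — add W, ((\lnot V \to X) \lor V).
        (\lnot X \lor W): β-rule — branch into \lnot X  //  W.
          branch 1.1.1 (add \lnot X):
            ((\lnot V \to X) \lor V): β-rule — branch into (\lnot V \to X)  //  V.
              branch 1.1.1.1 (add (\lnot V \to X)):
                (\lnot V \to X): β-rule — branch into \lnot \lnot V  //  X.
                  branch 1.1.1.1.1 (add \lnot \lnot V):
                    ○ open, literals {V=true, W=true, X=false}.
                  branch 1.1.1.1.2 (add X):
                    × closes — contains both X and \lnot X.
              branch 1.1.1.2 (add V):
                ○ open, literals {V=true, W=true, X=false}.
          branch 1.1.2 (add W):
            ((\lnot V \to X) \lor V): β-rule — branch into (\lnot V \to X)  //  V.
              branch 1.1.2.1 (add (\lnot V \to X)):
                (\lnot V \to X): β-rule — branch into \lnot \lnot V  //  X.
                  branch 1.1.2.1.1 (add \lnot \lnot V):
                    ○ open, literals {V=true, W=true}.
                  branch 1.1.2.1.2 (add X):
                    ○ open, literals {W=true, X=true}.
              branch 1.1.2.2 (add V):
                ○ open, literals {V=true, W=true}.
      branch 1.2 (add (Y \land X)):
        (Y \land X): α-rule — add Y, X.
        ○ open, literals {X=true, Y=true}.
  branch 2 (add X):
    ○ open, literals {X=true}.
1 branch closed, 7 open.
Each open branch fixes some atoms; the unmentioned ones are free. Counting distinct full assignments: branch {V=true, W=true, X=false} (Y, Z) contributes 4 new; branch {V=true, W=true, X=false} (Y, Z) contributes 0 new; branch {V=true, W=true} (X, Y, Z) contributes 4 new; branch {W=true, X=true} (Y, Z, V) contributes 4 new; branch {V=true, W=true} (X, Y, Z) contributes 0 new; branch {X=true, Y=true} (Z, W, V) contributes 4 new; branch {X=true} (Y, Z, W, V) contributes 4 new. Total: 20.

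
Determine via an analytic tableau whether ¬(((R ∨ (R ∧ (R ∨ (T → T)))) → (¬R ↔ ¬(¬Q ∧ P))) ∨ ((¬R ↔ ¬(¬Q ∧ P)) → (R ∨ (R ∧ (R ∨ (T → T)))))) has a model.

Initial set: {¬(((R ∨ (R ∧ (R ∨ (T → T)))) → (¬R ↔ ¬(¬Q ∧ P))) ∨ ((¬R ↔ ¬(¬Q ∧ P)) → (R ∨ (R ∧ (R ∨ (T → T))))))}.
¬(((R ∨ (R ∧ (R ∨ (T → T)))) → (¬R ↔ ¬(¬Q ∧ P))) ∨ ((¬R ↔ ¬(¬Q ∧ P)) → (R ∨ (R ∧ (R ∨ (T → T)))))): α-rule — add ¬((R ∨ (R ∧ (R ∨ (T → T)))) → (¬R ↔ ¬(¬Q ∧ P))), ¬((¬R ↔ ¬(¬Q ∧ P)) → (R ∨ (R ∧ (R ∨ (T → T))))).
¬((R ∨ (R ∧ (R ∨ (T → T)))) → (¬R ↔ ¬(¬Q ∧ P))): α-rule — add (R ∨ (R ∧ (R ∨ (T → T)))), ¬(¬R ↔ ¬(¬Q ∧ P)).
¬((¬R ↔ ¬(¬Q ∧ P)) → (R ∨ (R ∧ (R ∨ (T → T))))): α-rule — add (¬R ↔ ¬(¬Q ∧ P)), ¬(R ∨ (R ∧ (R ∨ (T → T)))).
¬(R ∨ (R ∧ (R ∨ (T → T)))): α-rule — add ¬R, ¬(R ∧ (R ∨ (T → T))).
(R ∨ (R ∧ (R ∨ (T → T)))): β-rule — branch into R  //  (R ∧ (R ∨ (T → T))).
  branch 1 (add R):
    × closes — contains both R and ¬R.
  branch 2 (add (R ∧ (R ∨ (T → T)))):
    (R ∧ (R ∨ (T → T))): α-rule — add R, (R ∨ (T → T)).
    × closes — contains both R and ¬R.
All 2 branches close.
Every branch closed; the formula is unsatisfiable.

Unsatisfiable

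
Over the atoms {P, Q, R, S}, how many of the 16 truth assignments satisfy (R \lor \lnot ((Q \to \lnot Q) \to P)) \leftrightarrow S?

8

Initial set: {((R \lor \lnot ((Q \to \lnot Q) \to P)) \leftrightarrow S)}.
((R \lor \lnot ((Q \to \lnot Q) \to P)) \leftrightarrow S): β-rule — branch into (R \lor \lnot ((Q \to \lnot Q) \to P)), S  //  \lnot (R \lor \lnot ((Q \to \lnot Q) \to P)), \lnot S.
  branch 1 (add (R \lor \lnot ((Q \to \lnot Q) \to P)), S):
    (R \lor \lnot ((Q \to \lnot Q) \to P)): β-rule — branch into R  //  \lnot ((Q \to \lnot Q) \to P).
      branch 1.1 (add R):
        ○ open, literals {R=true, S=true}.
      branch 1.2 (add \lnot ((Q \to \lnot Q) \to P)):
        \lnot ((Q \to \lnot Q) \to P): α-rule — add (Q \to \lnot Q), \lnot P.
        (Q \to \lnot Q): β-rule — branch into \lnot Q  //  \lnot Q.
          branch 1.2.1 (add \lnot Q):
            ○ open, literals {P=false, Q=false, S=true}.
          branch 1.2.2 (add \lnot Q):
            ○ open, literals {P=false, Q=false, S=true}.
  branch 2 (add \lnot (R \lor \lnot ((Q \to \lnot Q) \to P)), \lnot S):
    \lnot (R \lor \lnot ((Q \to \lnot Q) \to P)): α-rule — add \lnot R, \lnot \lnot ((Q \to \lnot Q) \to P).
    \lnot \lnot ((Q \to \lnot Q) \to P): β-rule — branch into \lnot (Q \to \lnot Q)  //  P.
      branch 2.1 (add \lnot (Q \to \lnot Q)):
        \lnot (Q \to \lnot Q): α-rule — add Q, \lnot \lnot Q.
        ○ open, literals {Q=true, R=false, S=false}.
      branch 2.2 (add P):
        ○ open, literals {P=true, R=false, S=false}.
0 branches closed, 5 open.
Each open branch fixes some atoms; the unmentioned ones are free. Counting distinct full assignments: branch {R=true, S=true} (P, Q) contributes 4 new; branch {P=false, Q=false, S=true} (R) contributes 1 new; branch {P=false, Q=false, S=true} (R) contributes 0 new; branch {Q=true, R=false, S=false} (P) contributes 2 new; branch {P=true, R=false, S=false} (Q) contributes 1 new. Total: 8.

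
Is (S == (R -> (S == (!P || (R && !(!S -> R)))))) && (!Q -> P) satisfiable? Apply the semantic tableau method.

Satisfiable

Initial set: {T ((S == (R -> (S == (!P || (R && !(!S -> R)))))) && (!Q -> P))}.
T ((S == (R -> (S == (!P || (R && !(!S -> R)))))) && (!Q -> P)): α-rule — add T (S == (R -> (S == (!P || (R && !(!S -> R)))))), T (!Q -> P).
T (S == (R -> (S == (!P || (R && !(!S -> R)))))): β-rule — branch into T S, T (R -> (S == (!P || (R && !(!S -> R)))))  //  F S, F (R -> (S == (!P || (R && !(!S -> R))))).
  branch 1 (add T S, T (R -> (S == (!P || (R && !(!S -> R)))))):
    T (!Q -> P): β-rule — branch into F !Q  //  T P.
      branch 1.1 (add F !Q):
        T (R -> (S == (!P || (R && !(!S -> R))))): β-rule — branch into F R  //  T (S == (!P || (R && !(!S -> R)))).
          branch 1.1.1 (add F R):
            ○ open, literals {Q=true, R=false, S=true}.
          branch 1.1.2 (add T (S == (!P || (R && !(!S -> R))))):
            T (S == (!P || (R && !(!S -> R)))): β-rule — branch into T S, T (!P || (R && !(!S -> R)))  //  F S, F (!P || (R && !(!S -> R))).
              branch 1.1.2.1 (add T S, T (!P || (R && !(!S -> R)))):
                T (!P || (R && !(!S -> R))): β-rule — branch into T !P  //  T (R && !(!S -> R)).
                  branch 1.1.2.1.1 (add T !P):
                    ○ open, literals {P=false, Q=true, S=true}.
                  branch 1.1.2.1.2 (add T (R && !(!S -> R))):
                    T (R && !(!S -> R)): α-rule — add T R, T !(!S -> R).
                    T !(!S -> R): α-rule — add T !S, F R.
                    × closes — contains both S and !S.
              branch 1.1.2.2 (add F S, F (!P || (R && !(!S -> R)))):
                × closes — contains both S and !S.
      branch 1.2 (add T P):
        T (R -> (S == (!P || (R && !(!S -> R))))): β-rule — branch into F R  //  T (S == (!P || (R && !(!S -> R)))).
          branch 1.2.1 (add F R):
            ○ open, literals {P=true, R=false, S=true}.
          branch 1.2.2 (add T (S == (!P || (R && !(!S -> R))))):
            T (S == (!P || (R && !(!S -> R)))): β-rule — branch into T S, T (!P || (R && !(!S -> R)))  //  F S, F (!P || (R && !(!S -> R))).
              branch 1.2.2.1 (add T S, T (!P || (R && !(!S -> R)))):
                T (!P || (R && !(!S -> R))): β-rule — branch into T !P  //  T (R && !(!S -> R)).
                  branch 1.2.2.1.1 (add T !P):
                    × closes — contains both P and !P.
                  branch 1.2.2.1.2 (add T (R && !(!S -> R))):
                    T (R && !(!S -> R)): α-rule — add T R, T !(!S -> R).
                    T !(!S -> R): α-rule — add T !S, F R.
                    × closes — contains both S and !S.
              branch 1.2.2.2 (add F S, F (!P || (R && !(!S -> R)))):
                × closes — contains both S and !S.
  branch 2 (add F S, F (R -> (S == (!P || (R && !(!S -> R)))))):
    F (R -> (S == (!P || (R && !(!S -> R))))): α-rule — add T R, F (S == (!P || (R && !(!S -> R)))).
    T (!Q -> P): β-rule — branch into F !Q  //  T P.
      branch 2.1 (add F !Q):
        F (S == (!P || (R && !(!S -> R)))): β-rule — branch into T S, F (!P || (R && !(!S -> R)))  //  F S, T (!P || (R && !(!S -> R))).
          branch 2.1.1 (add T S, F (!P || (R && !(!S -> R)))):
            × closes — contains both S and !S.
          branch 2.1.2 (add F S, T (!P || (R && !(!S -> R)))):
            T (!P || (R && !(!S -> R))): β-rule — branch into T !P  //  T (R && !(!S -> R)).
              branch 2.1.2.1 (add T !P):
                ○ open, literals {P=false, Q=true, R=true, S=false}.
              branch 2.1.2.2 (add T (R && !(!S -> R))):
                T (R && !(!S -> R)): α-rule — add T R, T !(!S -> R).
                T !(!S -> R): α-rule — add T !S, F R.
                × closes — contains both R and !R.
      branch 2.2 (add T P):
        F (S == (!P || (R && !(!S -> R)))): β-rule — branch into T S, F (!P || (R && !(!S -> R)))  //  F S, T (!P || (R && !(!S -> R))).
          branch 2.2.1 (add T S, F (!P || (R && !(!S -> R)))):
            × closes — contains both S and !S.
          branch 2.2.2 (add F S, T (!P || (R && !(!S -> R)))):
            T (!P || (R && !(!S -> R))): β-rule — branch into T !P  //  T (R && !(!S -> R)).
              branch 2.2.2.1 (add T !P):
                × closes — contains both P and !P.
              branch 2.2.2.2 (add T (R && !(!S -> R))):
                T (R && !(!S -> R)): α-rule — add T R, T !(!S -> R).
                T !(!S -> R): α-rule — add T !S, F R.
                × closes — contains both R and !R.
10 branches closed, 4 open.
An open branch gives a satisfying assignment: Q=true, R=false, S=true.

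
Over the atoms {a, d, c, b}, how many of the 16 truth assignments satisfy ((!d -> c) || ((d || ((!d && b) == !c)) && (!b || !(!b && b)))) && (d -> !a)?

Initial set: {(((!d -> c) || ((d || ((!d && b) == !c)) && (!b || !(!b && b)))) && (d -> !a))}.
(((!d -> c) || ((d || ((!d && b) == !c)) && (!b || !(!b && b)))) && (d -> !a)): α-rule — add ((!d -> c) || ((d || ((!d && b) == !c)) && (!b || !(!b && b)))), (d -> !a).
((!d -> c) || ((d || ((!d && b) == !c)) && (!b || !(!b && b)))): β-rule — branch into (!d -> c)  //  ((d || ((!d && b) == !c)) && (!b || !(!b && b))).
  branch 1 (add (!d -> c)):
    (d -> !a): β-rule — branch into !d  //  !a.
      branch 1.1 (add !d):
        (!d -> c): β-rule — branch into !!d  //  c.
          branch 1.1.1 (add !!d):
            × closes — contains both d and !d.
          branch 1.1.2 (add c):
            ○ open, literals {c=1, d=0}.
      branch 1.2 (add !a):
        (!d -> c): β-rule — branch into !!d  //  c.
          branch 1.2.1 (add !!d):
            ○ open, literals {a=0, d=1}.
          branch 1.2.2 (add c):
            ○ open, literals {a=0, c=1}.
  branch 2 (add ((d || ((!d && b) == !c)) && (!b || !(!b && b)))):
    ((d || ((!d && b) == !c)) && (!b || !(!b && b))): α-rule — add (d || ((!d && b) == !c)), (!b || !(!b && b)).
    (d -> !a): β-rule — branch into !d  //  !a.
      branch 2.1 (add !d):
        (d || ((!d && b) == !c)): β-rule — branch into d  //  ((!d && b) == !c).
          branch 2.1.1 (add d):
            × closes — contains both d and !d.
          branch 2.1.2 (add ((!d && b) == !c)):
            (!b || !(!b && b)): β-rule — branch into !b  //  !(!b && b).
              branch 2.1.2.1 (add !b):
                ((!d && b) == !c): β-rule — branch into (!d && b), !c  //  !(!d && b), !!c.
                  branch 2.1.2.1.1 (add (!d && b), !c):
                    (!d && b): α-rule — add !d, b.
                    × closes — contains both b and !b.
                  branch 2.1.2.1.2 (add !(!d && b), !!c):
                    !(!d && b): β-rule — branch into !!d  //  !b.
                      branch 2.1.2.1.2.1 (add !!d):
                        × closes — contains both d and !d.
                      branch 2.1.2.1.2.2 (add !b):
                        ○ open, literals {b=0, c=1, d=0}.
              branch 2.1.2.2 (add !(!b && b)):
                ((!d && b) == !c): β-rule — branch into (!d && b), !c  //  !(!d && b), !!c.
                  branch 2.1.2.2.1 (add (!d && b), !c):
                    (!d && b): α-rule — add !d, b.
                    !(!b && b): β-rule — branch into !!b  //  !b.
                      branch 2.1.2.2.1.1 (add !!b):
                        ○ open, literals {b=1, c=0, d=0}.
                      branch 2.1.2.2.1.2 (add !b):
                        × closes — contains both b and !b.
                  branch 2.1.2.2.2 (add !(!d && b), !!c):
                    !(!b && b): β-rule — branch into !!b  //  !b.
                      branch 2.1.2.2.2.1 (add !!b):
                        !(!d && b): β-rule — branch into !!d  //  !b.
                          branch 2.1.2.2.2.1.1 (add !!d):
                            × closes — contains both d and !d.
                          branch 2.1.2.2.2.1.2 (add !b):
                            × closes — contains both b and !b.
                      branch 2.1.2.2.2.2 (add !b):
                        !(!d && b): β-rule — branch into !!d  //  !b.
                          branch 2.1.2.2.2.2.1 (add !!d):
                            × closes — contains both d and !d.
                          branch 2.1.2.2.2.2.2 (add !b):
                            ○ open, literals {b=0, c=1, d=0}.
      branch 2.2 (add !a):
        (d || ((!d && b) == !c)): β-rule — branch into d  //  ((!d && b) == !c).
          branch 2.2.1 (add d):
            (!b || !(!b && b)): β-rule — branch into !b  //  !(!b && b).
              branch 2.2.1.1 (add !b):
                ○ open, literals {a=0, b=0, d=1}.
              branch 2.2.1.2 (add !(!b && b)):
                !(!b && b): β-rule — branch into !!b  //  !b.
                  branch 2.2.1.2.1 (add !!b):
                    ○ open, literals {a=0, b=1, d=1}.
                  branch 2.2.1.2.2 (add !b):
                    ○ open, literals {a=0, b=0, d=1}.
          branch 2.2.2 (add ((!d && b) == !c)):
            (!b || !(!b && b)): β-rule — branch into !b  //  !(!b && b).
              branch 2.2.2.1 (add !b):
                ((!d && b) == !c): β-rule — branch into (!d && b), !c  //  !(!d && b), !!c.
                  branch 2.2.2.1.1 (add (!d && b), !c):
                    (!d && b): α-rule — add !d, b.
                    × closes — contains both b and !b.
                  branch 2.2.2.1.2 (add !(!d && b), !!c):
                    !(!d && b): β-rule — branch into !!d  //  !b.
                      branch 2.2.2.1.2.1 (add !!d):
                        ○ open, literals {a=0, b=0, c=1, d=1}.
                      branch 2.2.2.1.2.2 (add !b):
                        ○ open, literals {a=0, b=0, c=1}.
              branch 2.2.2.2 (add !(!b && b)):
                ((!d && b) == !c): β-rule — branch into (!d && b), !c  //  !(!d && b), !!c.
                  branch 2.2.2.2.1 (add (!d && b), !c):
                    (!d && b): α-rule — add !d, b.
                    !(!b && b): β-rule — branch into !!b  //  !b.
                      branch 2.2.2.2.1.1 (add !!b):
                        ○ open, literals {a=0, b=1, c=0, d=0}.
                      branch 2.2.2.2.1.2 (add !b):
                        × closes — contains both b and !b.
                  branch 2.2.2.2.2 (add !(!d && b), !!c):
                    !(!b && b): β-rule — branch into !!b  //  !b.
                      branch 2.2.2.2.2.1 (add !!b):
                        !(!d && b): β-rule — branch into !!d  //  !b.
                          branch 2.2.2.2.2.1.1 (add !!d):
                            ○ open, literals {a=0, b=1, c=1, d=1}.
                          branch 2.2.2.2.2.1.2 (add !b):
                            × closes — contains both b and !b.
                      branch 2.2.2.2.2.2 (add !b):
                        !(!d && b): β-rule — branch into !!d  //  !b.
                          branch 2.2.2.2.2.2.1 (add !!d):
                            ○ open, literals {a=0, b=0, c=1, d=1}.
                          branch 2.2.2.2.2.2.2 (add !b):
                            ○ open, literals {a=0, b=0, c=1}.
11 branches closed, 15 open.
Each open branch fixes some atoms; the unmentioned ones are free. Counting distinct full assignments: branch {c=1, d=0} (a, b) contributes 4 new; branch {a=0, d=1} (c, b) contributes 4 new; branch {a=0, c=1} (d, b) contributes 0 new; branch {b=0, c=1, d=0} (a) contributes 0 new; branch {b=1, c=0, d=0} (a) contributes 2 new; branch {b=0, c=1, d=0} (a) contributes 0 new; branch {a=0, b=0, d=1} (c) contributes 0 new; branch {a=0, b=1, d=1} (c) contributes 0 new; branch {a=0, b=0, d=1} (c) contributes 0 new; branch {a=0, b=0, c=1, d=1} (none free) contributes 0 new; branch {a=0, b=0, c=1} (d) contributes 0 new; branch {a=0, b=1, c=0, d=0} (none free) contributes 0 new; branch {a=0, b=1, c=1, d=1} (none free) contributes 0 new; branch {a=0, b=0, c=1, d=1} (none free) contributes 0 new; branch {a=0, b=0, c=1} (d) contributes 0 new. Total: 10.

10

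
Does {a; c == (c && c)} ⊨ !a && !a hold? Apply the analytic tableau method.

Initial set: {a; (c == (c && c)); !(!a && !a)}.
(c == (c && c)): β-rule — branch into c, (c && c)  //  !c, !(c && c).
  branch 1 (add c, (c && c)):
    (c && c): α-rule — add c, c.
    !(!a && !a): β-rule — branch into !!a  //  !!a.
      branch 1.1 (add !!a):
        ○ open, literals {a=true, c=true}.
      branch 1.2 (add !!a):
        ○ open, literals {a=true, c=true}.
  branch 2 (add !c, !(c && c)):
    !(!a && !a): β-rule — branch into !!a  //  !!a.
      branch 2.1 (add !!a):
        !(c && c): β-rule — branch into !c  //  !c.
          branch 2.1.1 (add !c):
            ○ open, literals {a=true, c=false}.
          branch 2.1.2 (add !c):
            ○ open, literals {a=true, c=false}.
      branch 2.2 (add !!a):
        !(c && c): β-rule — branch into !c  //  !c.
          branch 2.2.1 (add !c):
            ○ open, literals {a=true, c=false}.
          branch 2.2.2 (add !c):
            ○ open, literals {a=true, c=false}.
0 branches closed, 6 open.
An open branch gives a countermodel: a=true, c=true (unmentioned atoms arbitrary); the premises hold there but the conclusion fails.

No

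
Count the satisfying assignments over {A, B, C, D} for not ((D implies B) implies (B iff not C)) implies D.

12

Initial set: {(not ((D implies B) implies (B iff not C)) implies D)}.
(not ((D implies B) implies (B iff not C)) implies D): β-rule — branch into not not ((D implies B) implies (B iff not C))  //  D.
  branch 1 (add not not ((D implies B) implies (B iff not C))):
    not not ((D implies B) implies (B iff not C)): β-rule — branch into not (D implies B)  //  (B iff not C).
      branch 1.1 (add not (D implies B)):
        not (D implies B): α-rule — add D, not B.
        ○ open, literals {B=false, D=true}.
      branch 1.2 (add (B iff not C)):
        (B iff not C): β-rule — branch into B, not C  //  not B, not not C.
          branch 1.2.1 (add B, not C):
            ○ open, literals {B=true, C=false}.
          branch 1.2.2 (add not B, not not C):
            ○ open, literals {B=false, C=true}.
  branch 2 (add D):
    ○ open, literals {D=true}.
0 branches closed, 4 open.
Each open branch fixes some atoms; the unmentioned ones are free. Counting distinct full assignments: branch {B=false, D=true} (A, C) contributes 4 new; branch {B=true, C=false} (A, D) contributes 4 new; branch {B=false, C=true} (A, D) contributes 2 new; branch {D=true} (A, B, C) contributes 2 new. Total: 12.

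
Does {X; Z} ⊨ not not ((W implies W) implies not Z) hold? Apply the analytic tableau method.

Initial set: {X; Z; not not not ((W implies W) implies not Z)}.
not not not ((W implies W) implies not Z): drop double negation, giving not ((W implies W) implies not Z).
not ((W implies W) implies not Z): α-rule — add (W implies W), not not Z.
(W implies W): β-rule — branch into not W  //  W.
  branch 1 (add not W):
    ○ open, literals {W=false, X=true, Z=true}.
  branch 2 (add W):
    ○ open, literals {W=true, X=true, Z=true}.
0 branches closed, 2 open.
An open branch gives a countermodel: W=false, X=true, Z=true (unmentioned atoms arbitrary); the premises hold there but the conclusion fails.

No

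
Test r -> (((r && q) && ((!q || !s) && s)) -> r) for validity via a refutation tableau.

Valid

Assume the negation and expand:
Initial set: {!(r -> (((r && q) && ((!q || !s) && s)) -> r))}.
!(r -> (((r && q) && ((!q || !s) && s)) -> r)): α-rule — add r, !(((r && q) && ((!q || !s) && s)) -> r).
!(((r && q) && ((!q || !s) && s)) -> r): α-rule — add ((r && q) && ((!q || !s) && s)), !r.
× closes — contains both r and !r.
All 1 branch closes.
Every branch closed, so the negation is unsatisfiable and the formula is valid.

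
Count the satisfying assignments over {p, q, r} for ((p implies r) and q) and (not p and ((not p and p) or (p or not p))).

Initial set: {T (((p implies r) and q) and (not p and ((not p and p) or (p or not p))))}.
T (((p implies r) and q) and (not p and ((not p and p) or (p or not p)))): α-rule — add T ((p implies r) and q), T (not p and ((not p and p) or (p or not p))).
T ((p implies r) and q): α-rule — add T (p implies r), T q.
T (not p and ((not p and p) or (p or not p))): α-rule — add T not p, T ((not p and p) or (p or not p)).
T (p implies r): β-rule — branch into F p  //  T r.
  branch 1 (add F p):
    T ((not p and p) or (p or not p)): β-rule — branch into T (not p and p)  //  T (p or not p).
      branch 1.1 (add T (not p and p)):
        T (not p and p): α-rule — add T not p, T p.
        × closes — contains both p and not p.
      branch 1.2 (add T (p or not p)):
        T (p or not p): β-rule — branch into T p  //  T not p.
          branch 1.2.1 (add T p):
            × closes — contains both p and not p.
          branch 1.2.2 (add T not p):
            ○ open, literals {p=false, q=true}.
  branch 2 (add T r):
    T ((not p and p) or (p or not p)): β-rule — branch into T (not p and p)  //  T (p or not p).
      branch 2.1 (add T (not p and p)):
        T (not p and p): α-rule — add T not p, T p.
        × closes — contains both p and not p.
      branch 2.2 (add T (p or not p)):
        T (p or not p): β-rule — branch into T p  //  T not p.
          branch 2.2.1 (add T p):
            × closes — contains both p and not p.
          branch 2.2.2 (add T not p):
            ○ open, literals {p=false, q=true, r=true}.
4 branches closed, 2 open.
Each open branch fixes some atoms; the unmentioned ones are free. Counting distinct full assignments: branch {p=false, q=true} (r) contributes 2 new; branch {p=false, q=true, r=true} (none free) contributes 0 new. Total: 2.

2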